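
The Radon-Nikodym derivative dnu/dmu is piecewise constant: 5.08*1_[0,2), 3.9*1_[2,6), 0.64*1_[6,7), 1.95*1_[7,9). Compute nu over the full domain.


Integrate each piece of the Radon-Nikodym derivative:
Step 1: integral_0^2 5.08 dx = 5.08*(2-0) = 5.08*2 = 10.16
Step 2: integral_2^6 3.9 dx = 3.9*(6-2) = 3.9*4 = 15.6
Step 3: integral_6^7 0.64 dx = 0.64*(7-6) = 0.64*1 = 0.64
Step 4: integral_7^9 1.95 dx = 1.95*(9-7) = 1.95*2 = 3.9
Total: 10.16 + 15.6 + 0.64 + 3.9 = 30.3


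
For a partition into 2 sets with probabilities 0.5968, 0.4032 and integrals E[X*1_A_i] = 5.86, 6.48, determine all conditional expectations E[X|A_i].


For each cell A_i: E[X|A_i] = E[X*1_A_i] / P(A_i)
Step 1: E[X|A_1] = 5.86 / 0.5968 = 9.819035
Step 2: E[X|A_2] = 6.48 / 0.4032 = 16.071429
Verification: E[X] = sum E[X*1_A_i] = 5.86 + 6.48 = 12.34


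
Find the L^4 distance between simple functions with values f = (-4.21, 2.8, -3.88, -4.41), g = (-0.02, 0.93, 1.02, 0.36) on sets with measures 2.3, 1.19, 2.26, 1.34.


Step 1: Compute differences f_i - g_i:
  -4.21 - -0.02 = -4.19
  2.8 - 0.93 = 1.87
  -3.88 - 1.02 = -4.9
  -4.41 - 0.36 = -4.77
Step 2: Compute |diff|^4 * measure for each set:
  |-4.19|^4 * 2.3 = 308.216647 * 2.3 = 708.898289
  |1.87|^4 * 1.19 = 12.22831 * 1.19 = 14.551688
  |-4.9|^4 * 2.26 = 576.4801 * 2.26 = 1302.845026
  |-4.77|^4 * 1.34 = 517.694458 * 1.34 = 693.710574
Step 3: Sum = 2720.005577
Step 4: ||f-g||_4 = (2720.005577)^(1/4) = 7.22175


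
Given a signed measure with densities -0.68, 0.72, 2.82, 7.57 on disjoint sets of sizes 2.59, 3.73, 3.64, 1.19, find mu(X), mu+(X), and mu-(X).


Step 1: Compute signed measure on each set:
  Set 1: -0.68 * 2.59 = -1.7612
  Set 2: 0.72 * 3.73 = 2.6856
  Set 3: 2.82 * 3.64 = 10.2648
  Set 4: 7.57 * 1.19 = 9.0083
Step 2: Total signed measure = (-1.7612) + (2.6856) + (10.2648) + (9.0083)
     = 20.1975
Step 3: Positive part mu+(X) = sum of positive contributions = 21.9587
Step 4: Negative part mu-(X) = |sum of negative contributions| = 1.7612


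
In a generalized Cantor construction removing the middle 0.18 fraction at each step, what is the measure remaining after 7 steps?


Step 1: At each step, fraction remaining = 1 - 0.18 = 0.82
Step 2: After 7 steps, measure = (0.82)^7
Result = 0.249285


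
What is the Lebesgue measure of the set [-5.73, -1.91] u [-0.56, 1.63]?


For pairwise disjoint intervals, m(union) = sum of lengths.
= (-1.91 - -5.73) + (1.63 - -0.56)
= 3.82 + 2.19
= 6.01


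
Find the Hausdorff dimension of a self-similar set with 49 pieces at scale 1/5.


For a self-similar set with N copies scaled by 1/r:
dim_H = log(N)/log(r) = log(49)/log(5)
= 3.89182/1.609438
= 2.418124


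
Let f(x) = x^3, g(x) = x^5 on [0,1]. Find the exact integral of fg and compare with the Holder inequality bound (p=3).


Step 1: Exact integral of f*g = integral(x^8, 0, 1) = 1/9
     = 0.111111
Step 2: Holder bound with p=3, q=1.5:
  ||f||_p = (integral x^9 dx)^(1/3) = (1/10)^(1/3) = 0.464159
  ||g||_q = (integral x^7.5 dx)^(1/1.5) = (1/8.5)^(1/1.5) = 0.240097
Step 3: Holder bound = ||f||_p * ||g||_q = 0.464159 * 0.240097 = 0.111443
Verification: 0.111111 <= 0.111443 (Holder holds)


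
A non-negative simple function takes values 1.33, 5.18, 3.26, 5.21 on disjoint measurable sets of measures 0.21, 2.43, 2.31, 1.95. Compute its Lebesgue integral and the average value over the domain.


Step 1: Integral = sum(value_i * measure_i)
= 1.33*0.21 + 5.18*2.43 + 3.26*2.31 + 5.21*1.95
= 0.2793 + 12.5874 + 7.5306 + 10.1595
= 30.5568
Step 2: Total measure of domain = 0.21 + 2.43 + 2.31 + 1.95 = 6.9
Step 3: Average value = 30.5568 / 6.9 = 4.428522


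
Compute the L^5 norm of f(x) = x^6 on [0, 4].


Step 1: ||f||_5 = (integral_0^4 |x^6|^5 dx)^(1/5)
     = (integral_0^4 x^30 dx)^(1/5)
Step 2: integral_0^4 x^30 dx = [x^31/(31)] from 0 to 4 = 4^31/31
     = 4611686018427387904/31 = 1.487641e+17
Step 3: ||f||_5 = (1.487641e+17)^(1/5) = 2719.566028


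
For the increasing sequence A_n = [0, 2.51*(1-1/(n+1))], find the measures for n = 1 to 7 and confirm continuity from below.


By continuity of measure from below: if A_n increases to A, then m(A_n) -> m(A).
Here A = [0, 2.51], so m(A) = 2.51
Step 1: a_1 = 2.51*(1 - 1/2) = 1.255, m(A_1) = 1.255
Step 2: a_2 = 2.51*(1 - 1/3) = 1.6733, m(A_2) = 1.6733
Step 3: a_3 = 2.51*(1 - 1/4) = 1.8825, m(A_3) = 1.8825
Step 4: a_4 = 2.51*(1 - 1/5) = 2.008, m(A_4) = 2.008
Step 5: a_5 = 2.51*(1 - 1/6) = 2.0917, m(A_5) = 2.0917
Step 6: a_6 = 2.51*(1 - 1/7) = 2.1514, m(A_6) = 2.1514
Step 7: a_7 = 2.51*(1 - 1/8) = 2.1963, m(A_7) = 2.1963
Limit: m(A_n) -> m([0,2.51]) = 2.51


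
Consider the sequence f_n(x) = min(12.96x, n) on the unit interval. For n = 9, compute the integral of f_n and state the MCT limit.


f(x) = 12.96x on [0,1]; f_n(x) = min(12.96x, n). At n = 9:
Step 1: f(x) reaches 9 at x = 9/12.96 = 0.694444
Step 2: integral(f_9) = integral(12.96x, 0, 0.694444) + integral(9, 0.694444, 1)
       = 12.96*0.694444^2/2 + 9*(1 - 0.694444)
       = 3.125 + 2.75
       = 5.875
Step 3: As n -> infinity, f_n increases to f, so by MCT integral(f_n) -> integral(f) = 12.96/2 = 6.48.
Convergence: integral(f_9) = 5.875 -> 6.48 as n -> infinity


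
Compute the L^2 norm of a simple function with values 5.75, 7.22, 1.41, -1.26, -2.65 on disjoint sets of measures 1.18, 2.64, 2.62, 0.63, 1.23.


Step 1: Compute |f_i|^2 for each value:
  |5.75|^2 = 33.0625
  |7.22|^2 = 52.1284
  |1.41|^2 = 1.9881
  |-1.26|^2 = 1.5876
  |-2.65|^2 = 7.0225
Step 2: Multiply by measures and sum:
  33.0625 * 1.18 = 39.01375
  52.1284 * 2.64 = 137.618976
  1.9881 * 2.62 = 5.208822
  1.5876 * 0.63 = 1.000188
  7.0225 * 1.23 = 8.637675
Sum = 39.01375 + 137.618976 + 5.208822 + 1.000188 + 8.637675 = 191.479411
Step 3: Take the p-th root:
||f||_2 = (191.479411)^(1/2) = 13.837609


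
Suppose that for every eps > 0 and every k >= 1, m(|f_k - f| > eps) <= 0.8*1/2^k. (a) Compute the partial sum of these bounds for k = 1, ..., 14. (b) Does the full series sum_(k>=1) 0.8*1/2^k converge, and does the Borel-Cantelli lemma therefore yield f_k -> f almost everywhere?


Step 1: List the terms 0.8*1/2^k for k = 1 to 14:
  k=1: 0.4
  k=2: 0.2
  k=3: 0.1
  k=4: 0.05
  k=5: 0.025
  k=6: 0.0125
  k=7: 0.00625
  k=8: 0.003125
  k=9: 0.001563
  k=10: 7.812500e-04
  k=11: 3.906250e-04
  k=12: 1.953125e-04
  k=13: 9.765625e-05
  k=14: 4.882813e-05
Step 2: Partial sum = 0.4 + 0.2 + 0.1 + 0.05 + 0.025 + 0.0125 + 0.00625 + 0.003125 + 0.001563 + 7.812500e-04 + 3.906250e-04 + 1.953125e-04 + 9.765625e-05 + 4.882813e-05
     = 0.799951
Step 3: The full series sum_(k>=1) 0.8*1/2^k converges (geometric series with ratio 1/2 < 1; a constant multiple of a convergent series converges).
Step 4: Fix eps > 0. Since sum_k m(|f_k - f| > eps) < infinity, the Borel-Cantelli lemma gives
        m(limsup_k {|f_k - f| > eps}) = 0, i.e. for a.e. x, |f_k(x) - f(x)| <= eps for all large k.
        Applying this with eps = 1/j for j = 1, 2, ... and intersecting the countably many full-measure sets,
        for a.e. x we get limsup_k |f_k(x) - f(x)| <= 1/j for every j, hence f_k -> f almost everywhere.
Conclusion: series converges; Borel-Cantelli yields f_k -> f a.e.


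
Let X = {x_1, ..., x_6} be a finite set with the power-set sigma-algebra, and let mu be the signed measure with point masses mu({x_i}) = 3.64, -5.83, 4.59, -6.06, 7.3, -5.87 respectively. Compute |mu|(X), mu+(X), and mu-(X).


Step 1: Every measurable set is a union of atoms (the cells / points), so a Hahn decomposition is
  obtained by grouping atoms by sign: P = union of atoms with mu > 0, N = union of the remaining atoms.
  Atoms in P (indices): 1, 3, 5;  atoms in N (indices): 2, 4, 6
  Positive values: 3.64, 4.59, 7.3
  Negative values: -5.83, -6.06, -5.87
Step 2: mu+(X) = mu(P) = sum of positive atom values = 15.53
Step 3: mu-(X) = -mu(N) = sum of |negative atom values| = 17.76
Step 4: |mu|(X) = mu+(X) + mu-(X) = 15.53 + 17.76 = 33.29


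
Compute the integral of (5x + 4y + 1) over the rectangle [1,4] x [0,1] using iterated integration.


By Fubini, integrate in x first, then y.
Step 1: Fix y, integrate over x in [1,4]:
  integral(5x + 4y + 1, x=1..4)
  = 5*(4^2 - 1^2)/2 + (4y + 1)*(4 - 1)
  = 37.5 + (4y + 1)*3
  = 37.5 + 12y + 3
  = 40.5 + 12y
Step 2: Integrate over y in [0,1]:
  integral(40.5 + 12y, y=0..1)
  = 40.5*1 + 12*(1^2 - 0^2)/2
  = 40.5 + 6
  = 46.5


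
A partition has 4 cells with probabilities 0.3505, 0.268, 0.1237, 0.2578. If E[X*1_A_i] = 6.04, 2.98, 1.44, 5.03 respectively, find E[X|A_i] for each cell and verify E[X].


For each cell A_i: E[X|A_i] = E[X*1_A_i] / P(A_i)
Step 1: E[X|A_1] = 6.04 / 0.3505 = 17.232525
Step 2: E[X|A_2] = 2.98 / 0.268 = 11.119403
Step 3: E[X|A_3] = 1.44 / 0.1237 = 11.641067
Step 4: E[X|A_4] = 5.03 / 0.2578 = 19.511249
Verification: E[X] = sum E[X*1_A_i] = 6.04 + 2.98 + 1.44 + 5.03 = 15.49


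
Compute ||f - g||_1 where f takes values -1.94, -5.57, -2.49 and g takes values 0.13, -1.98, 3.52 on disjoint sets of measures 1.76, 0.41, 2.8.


Step 1: Compute differences f_i - g_i:
  -1.94 - 0.13 = -2.07
  -5.57 - -1.98 = -3.59
  -2.49 - 3.52 = -6.01
Step 2: Compute |diff|^1 * measure for each set:
  |-2.07|^1 * 1.76 = 2.07 * 1.76 = 3.6432
  |-3.59|^1 * 0.41 = 3.59 * 0.41 = 1.4719
  |-6.01|^1 * 2.8 = 6.01 * 2.8 = 16.828
Step 3: Sum = 21.9431
Step 4: ||f-g||_1 = (21.9431)^(1/1) = 21.9431


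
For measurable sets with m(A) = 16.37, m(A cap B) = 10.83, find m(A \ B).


m(A \ B) = m(A) - m(A n B)
= 16.37 - 10.83
= 5.54


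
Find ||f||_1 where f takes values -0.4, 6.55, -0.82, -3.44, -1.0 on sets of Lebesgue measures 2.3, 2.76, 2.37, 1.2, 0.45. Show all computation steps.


Step 1: Compute |f_i|^1 for each value:
  |-0.4|^1 = 0.4
  |6.55|^1 = 6.55
  |-0.82|^1 = 0.82
  |-3.44|^1 = 3.44
  |-1.0|^1 = 1
Step 2: Multiply by measures and sum:
  0.4 * 2.3 = 0.92
  6.55 * 2.76 = 18.078
  0.82 * 2.37 = 1.9434
  3.44 * 1.2 = 4.128
  1 * 0.45 = 0.45
Sum = 0.92 + 18.078 + 1.9434 + 4.128 + 0.45 = 25.5194
Step 3: Take the p-th root:
||f||_1 = (25.5194)^(1/1) = 25.5194


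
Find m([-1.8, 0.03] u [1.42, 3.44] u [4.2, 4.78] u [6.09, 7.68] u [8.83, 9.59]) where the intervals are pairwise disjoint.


For pairwise disjoint intervals, m(union) = sum of lengths.
= (0.03 - -1.8) + (3.44 - 1.42) + (4.78 - 4.2) + (7.68 - 6.09) + (9.59 - 8.83)
= 1.83 + 2.02 + 0.58 + 1.59 + 0.76
= 6.78


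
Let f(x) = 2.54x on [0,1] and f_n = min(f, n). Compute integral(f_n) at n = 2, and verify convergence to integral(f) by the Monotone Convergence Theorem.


f(x) = 2.54x on [0,1]; f_n(x) = min(2.54x, n). At n = 2:
Step 1: f(x) reaches 2 at x = 2/2.54 = 0.787402
Step 2: integral(f_2) = integral(2.54x, 0, 0.787402) + integral(2, 0.787402, 1)
       = 2.54*0.787402^2/2 + 2*(1 - 0.787402)
       = 0.787402 + 0.425197
       = 1.212598
Step 3: As n -> infinity, f_n increases to f, so by MCT integral(f_n) -> integral(f) = 2.54/2 = 1.27.
Convergence: integral(f_2) = 1.212598 -> 1.27 as n -> infinity


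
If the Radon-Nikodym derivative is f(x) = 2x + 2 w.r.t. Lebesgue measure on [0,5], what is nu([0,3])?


nu(A) = integral_A (dnu/dmu) dmu = integral_0^3 (2x + 2) dx
Step 1: Antiderivative F(x) = (2/2)x^2 + 2x
Step 2: F(3) = (2/2)*3^2 + 2*3 = 9 + 6 = 15
Step 3: F(0) = (2/2)*0^2 + 2*0 = 0.0 + 0 = 0.0
Step 4: nu([0,3]) = F(3) - F(0) = 15 - 0.0 = 15


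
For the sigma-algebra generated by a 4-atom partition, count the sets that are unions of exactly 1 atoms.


Each element of F is a union of some subset of the 4 atoms.
Elements that are unions of exactly 1 atoms correspond to 1-element subsets of the 4 atoms.
Count = C(4, 1) = 4! / (1! * 3!) = 4.


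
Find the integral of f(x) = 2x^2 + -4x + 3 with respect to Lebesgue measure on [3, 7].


The Lebesgue integral of a Riemann-integrable function agrees with the Riemann integral.
Antiderivative F(x) = (2/3)x^3 + (-4/2)x^2 + 3x
F(7) = (2/3)*7^3 + (-4/2)*7^2 + 3*7
     = (2/3)*343 + (-4/2)*49 + 3*7
     = 228.666667 + -98 + 21
     = 151.666667
F(3) = 9
Integral = F(7) - F(3) = 151.666667 - 9 = 142.666667


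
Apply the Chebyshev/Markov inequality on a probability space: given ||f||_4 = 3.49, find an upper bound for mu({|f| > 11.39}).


Chebyshev/Markov inequality: mu(|f| > eps) <= (||f||_p / eps)^p
Step 1: ||f||_4 / eps = 3.49 / 11.39 = 0.306409
Step 2: Raise to power p = 4:
  (0.306409)^4 = 0.008815
Step 3: Therefore mu(|f| > 11.39) <= 0.008815


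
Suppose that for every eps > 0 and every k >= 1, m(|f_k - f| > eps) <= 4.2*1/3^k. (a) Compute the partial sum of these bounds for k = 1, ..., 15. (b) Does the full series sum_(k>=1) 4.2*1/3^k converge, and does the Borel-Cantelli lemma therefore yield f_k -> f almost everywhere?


Step 1: List the terms 4.2*1/3^k for k = 1 to 15:
  k=1: 1.4
  k=2: 0.466667
  k=3: 0.155556
  k=4: 0.051852
  k=5: 0.017284
  k=6: 0.005761
  k=7: 0.00192
  k=8: 6.401463e-04
  k=9: 2.133821e-04
  k=10: 7.112737e-05
  k=11: 2.370912e-05
  k=12: 7.903041e-06
  k=13: 2.634347e-06
  k=14: 8.781157e-07
  k=15: 2.927052e-07
Step 2: Partial sum = 1.4 + 0.466667 + 0.155556 + 0.051852 + 0.017284 + 0.005761 + 0.00192 + 6.401463e-04 + 2.133821e-04 + 7.112737e-05 + 2.370912e-05 + 7.903041e-06 + 2.634347e-06 + 8.781157e-07 + 2.927052e-07
     = 2.1
Step 3: The full series sum_(k>=1) 4.2*1/3^k converges (geometric series with ratio 1/3 < 1; a constant multiple of a convergent series converges).
Step 4: Fix eps > 0. Since sum_k m(|f_k - f| > eps) < infinity, the Borel-Cantelli lemma gives
        m(limsup_k {|f_k - f| > eps}) = 0, i.e. for a.e. x, |f_k(x) - f(x)| <= eps for all large k.
        Applying this with eps = 1/j for j = 1, 2, ... and intersecting the countably many full-measure sets,
        for a.e. x we get limsup_k |f_k(x) - f(x)| <= 1/j for every j, hence f_k -> f almost everywhere.
Conclusion: series converges; Borel-Cantelli yields f_k -> f a.e.


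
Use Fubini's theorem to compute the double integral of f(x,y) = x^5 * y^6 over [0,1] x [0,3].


By Fubini's theorem, the double integral factors as a product of single integrals:
Step 1: integral_0^1 x^5 dx = [x^6/6] from 0 to 1
     = 1^6/6 = 0.166667
Step 2: integral_0^3 y^6 dy = [y^7/7] from 0 to 3
     = 3^7/7 = 312.428571
Step 3: Double integral = 0.166667 * 312.428571 = 52.071429


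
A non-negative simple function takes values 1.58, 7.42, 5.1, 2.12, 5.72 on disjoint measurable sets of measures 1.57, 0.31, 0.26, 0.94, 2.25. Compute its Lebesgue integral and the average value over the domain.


Step 1: Integral = sum(value_i * measure_i)
= 1.58*1.57 + 7.42*0.31 + 5.1*0.26 + 2.12*0.94 + 5.72*2.25
= 2.4806 + 2.3002 + 1.326 + 1.9928 + 12.87
= 20.9696
Step 2: Total measure of domain = 1.57 + 0.31 + 0.26 + 0.94 + 2.25 = 5.33
Step 3: Average value = 20.9696 / 5.33 = 3.934259


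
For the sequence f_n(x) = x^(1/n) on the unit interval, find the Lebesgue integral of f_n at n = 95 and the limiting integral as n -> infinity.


At n = 95: f_95(x) = x^(1/95).
Step 1: integral(x^(1/95), 0, 1) = [x^(1/95+1) / (1/95+1)] from 0 to 1
     = 1 / (1/95 + 1) = 1 / ((95+1)/95) = 95/(95+1)
     = 95/96 = 0.989583
Step 2: As n -> infinity, f_n(x) = x^(1/n) -> 1 for x in (0,1], and f_n is increasing in n.
By MCT, lim_n integral(f_n) = integral(lim_n f_n) = integral(1, 0, 1) = 1.
Step 3: Verify convergence: 95/96 = 0.989583 -> 1


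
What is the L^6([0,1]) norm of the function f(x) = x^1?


Step 1: ||f||_6 = (integral_0^1 |x^1|^6 dx)^(1/6)
     = (integral_0^1 x^6 dx)^(1/6)
Step 2: integral_0^1 x^6 dx = [x^7/(7)] from 0 to 1 = 1^7/7
     = 1/7 = 0.142857
Step 3: ||f||_6 = (0.142857)^(1/6) = 0.72302


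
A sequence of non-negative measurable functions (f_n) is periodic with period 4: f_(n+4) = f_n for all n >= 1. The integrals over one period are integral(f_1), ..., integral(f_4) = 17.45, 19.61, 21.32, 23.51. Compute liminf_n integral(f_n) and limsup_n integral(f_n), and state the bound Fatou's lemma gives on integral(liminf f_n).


The sequence (integral(f_n)) is periodic with period 4, repeating the values 17.45, 19.61, 21.32, 23.51 indefinitely.
Step 1: For a periodic sequence, every tail (a_m, a_(m+1), ...) contains all 4 period values infinitely often.
Step 2: Hence inf of every tail = min of the period values = min(17.45, 19.61, 21.32, 23.51) = 17.45.
        liminf_n integral(f_n) = sup over m of (inf of tail from m) = 17.45.
Step 3: Similarly sup of every tail = max of the period values = 23.51.
        limsup_n integral(f_n) = 23.51.
Step 4: Fatou's lemma: integral(liminf_n f_n) <= liminf_n integral(f_n) = 17.45.
        So the integral of the pointwise liminf is at most 17.45.


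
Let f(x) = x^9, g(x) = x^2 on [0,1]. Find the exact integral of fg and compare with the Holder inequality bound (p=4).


Step 1: Exact integral of f*g = integral(x^11, 0, 1) = 1/12
     = 0.083333
Step 2: Holder bound with p=4, q=1.333333:
  ||f||_p = (integral x^36 dx)^(1/4) = (1/37)^(1/4) = 0.405461
  ||g||_q = (integral x^2.666667 dx)^(1/1.333333) = (1/3.666667)^(1/1.333333) = 0.377395
Step 3: Holder bound = ||f||_p * ||g||_q = 0.405461 * 0.377395 = 0.153019
Verification: 0.083333 <= 0.153019 (Holder holds)


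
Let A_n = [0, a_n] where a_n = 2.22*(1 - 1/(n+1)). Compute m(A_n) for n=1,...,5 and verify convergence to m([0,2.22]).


By continuity of measure from below: if A_n increases to A, then m(A_n) -> m(A).
Here A = [0, 2.22], so m(A) = 2.22
Step 1: a_1 = 2.22*(1 - 1/2) = 1.11, m(A_1) = 1.11
Step 2: a_2 = 2.22*(1 - 1/3) = 1.48, m(A_2) = 1.48
Step 3: a_3 = 2.22*(1 - 1/4) = 1.665, m(A_3) = 1.665
Step 4: a_4 = 2.22*(1 - 1/5) = 1.776, m(A_4) = 1.776
Step 5: a_5 = 2.22*(1 - 1/6) = 1.85, m(A_5) = 1.85
Limit: m(A_n) -> m([0,2.22]) = 2.22


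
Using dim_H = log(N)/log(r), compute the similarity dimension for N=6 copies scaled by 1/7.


For a self-similar set with N copies scaled by 1/r:
dim_H = log(N)/log(r) = log(6)/log(7)
= 1.791759/1.94591
= 0.920782


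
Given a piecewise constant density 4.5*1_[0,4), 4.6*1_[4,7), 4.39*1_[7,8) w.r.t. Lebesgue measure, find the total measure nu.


Integrate each piece of the Radon-Nikodym derivative:
Step 1: integral_0^4 4.5 dx = 4.5*(4-0) = 4.5*4 = 18
Step 2: integral_4^7 4.6 dx = 4.6*(7-4) = 4.6*3 = 13.8
Step 3: integral_7^8 4.39 dx = 4.39*(8-7) = 4.39*1 = 4.39
Total: 18 + 13.8 + 4.39 = 36.19


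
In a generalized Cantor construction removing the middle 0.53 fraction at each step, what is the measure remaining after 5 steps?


Step 1: At each step, fraction remaining = 1 - 0.53 = 0.47
Step 2: After 5 steps, measure = (0.47)^5
Step 3: Computing the power step by step:
  After step 1: 0.47
  After step 2: 0.2209
  After step 3: 0.103823
  After step 4: 0.048797
  After step 5: 0.022935
Result = 0.022935


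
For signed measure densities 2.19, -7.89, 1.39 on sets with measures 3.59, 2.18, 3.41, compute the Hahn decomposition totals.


Step 1: Compute signed measure on each set:
  Set 1: 2.19 * 3.59 = 7.8621
  Set 2: -7.89 * 2.18 = -17.2002
  Set 3: 1.39 * 3.41 = 4.7399
Step 2: Total signed measure = (7.8621) + (-17.2002) + (4.7399)
     = -4.5982
Step 3: Positive part mu+(X) = sum of positive contributions = 12.602
Step 4: Negative part mu-(X) = |sum of negative contributions| = 17.2002


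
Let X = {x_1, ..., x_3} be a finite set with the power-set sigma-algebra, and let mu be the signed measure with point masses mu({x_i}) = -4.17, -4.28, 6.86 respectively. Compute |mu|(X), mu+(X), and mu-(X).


Step 1: Every measurable set is a union of atoms (the cells / points), so a Hahn decomposition is
  obtained by grouping atoms by sign: P = union of atoms with mu > 0, N = union of the remaining atoms.
  Atoms in P (indices): 3;  atoms in N (indices): 1, 2
  Positive values: 6.86
  Negative values: -4.17, -4.28
Step 2: mu+(X) = mu(P) = sum of positive atom values = 6.86
Step 3: mu-(X) = -mu(N) = sum of |negative atom values| = 8.45
Step 4: |mu|(X) = mu+(X) + mu-(X) = 6.86 + 8.45 = 15.31


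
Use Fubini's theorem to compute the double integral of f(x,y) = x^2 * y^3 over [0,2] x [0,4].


By Fubini's theorem, the double integral factors as a product of single integrals:
Step 1: integral_0^2 x^2 dx = [x^3/3] from 0 to 2
     = 2^3/3 = 2.666667
Step 2: integral_0^4 y^3 dy = [y^4/4] from 0 to 4
     = 4^4/4 = 64
Step 3: Double integral = 2.666667 * 64 = 170.666667


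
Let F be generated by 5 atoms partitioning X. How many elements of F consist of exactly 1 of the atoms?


Each element of F is a union of some subset of the 5 atoms.
Elements that are unions of exactly 1 atoms correspond to 1-element subsets of the 5 atoms.
Count = C(5, 1) = 5! / (1! * 4!) = 5.


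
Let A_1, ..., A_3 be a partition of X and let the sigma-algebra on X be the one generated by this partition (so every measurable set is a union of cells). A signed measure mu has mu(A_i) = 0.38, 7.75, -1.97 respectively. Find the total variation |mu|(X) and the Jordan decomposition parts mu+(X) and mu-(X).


Step 1: Every measurable set is a union of atoms (the cells / points), so a Hahn decomposition is
  obtained by grouping atoms by sign: P = union of atoms with mu > 0, N = union of the remaining atoms.
  Atoms in P (indices): 1, 2;  atoms in N (indices): 3
  Positive values: 0.38, 7.75
  Negative values: -1.97
Step 2: mu+(X) = mu(P) = sum of positive atom values = 8.13
Step 3: mu-(X) = -mu(N) = sum of |negative atom values| = 1.97
Step 4: |mu|(X) = mu+(X) + mu-(X) = 8.13 + 1.97 = 10.1


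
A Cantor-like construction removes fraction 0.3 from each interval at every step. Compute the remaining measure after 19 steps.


Step 1: At each step, fraction remaining = 1 - 0.3 = 0.7
Step 2: After 19 steps, measure = (0.7)^19
Result = 0.00114


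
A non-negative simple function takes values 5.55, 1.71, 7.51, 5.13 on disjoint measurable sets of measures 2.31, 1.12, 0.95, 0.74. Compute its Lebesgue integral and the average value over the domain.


Step 1: Integral = sum(value_i * measure_i)
= 5.55*2.31 + 1.71*1.12 + 7.51*0.95 + 5.13*0.74
= 12.8205 + 1.9152 + 7.1345 + 3.7962
= 25.6664
Step 2: Total measure of domain = 2.31 + 1.12 + 0.95 + 0.74 = 5.12
Step 3: Average value = 25.6664 / 5.12 = 5.012969


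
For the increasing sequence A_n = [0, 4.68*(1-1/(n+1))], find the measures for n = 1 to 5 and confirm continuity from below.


By continuity of measure from below: if A_n increases to A, then m(A_n) -> m(A).
Here A = [0, 4.68], so m(A) = 4.68
Step 1: a_1 = 4.68*(1 - 1/2) = 2.34, m(A_1) = 2.34
Step 2: a_2 = 4.68*(1 - 1/3) = 3.12, m(A_2) = 3.12
Step 3: a_3 = 4.68*(1 - 1/4) = 3.51, m(A_3) = 3.51
Step 4: a_4 = 4.68*(1 - 1/5) = 3.744, m(A_4) = 3.744
Step 5: a_5 = 4.68*(1 - 1/6) = 3.9, m(A_5) = 3.9
Limit: m(A_n) -> m([0,4.68]) = 4.68


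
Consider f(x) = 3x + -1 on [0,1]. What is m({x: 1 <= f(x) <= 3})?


f^(-1)([1, 3]) = {x : 1 <= 3x + -1 <= 3}
Solving: (1 - -1)/3 <= x <= (3 - -1)/3
= [0.666667, 1.333333]
Intersecting with [0,1]: [0.666667, 1]
Measure = 1 - 0.666667 = 0.333333


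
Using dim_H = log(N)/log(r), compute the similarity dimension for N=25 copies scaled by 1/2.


For a self-similar set with N copies scaled by 1/r:
dim_H = log(N)/log(r) = log(25)/log(2)
= 3.218876/0.693147
= 4.643856


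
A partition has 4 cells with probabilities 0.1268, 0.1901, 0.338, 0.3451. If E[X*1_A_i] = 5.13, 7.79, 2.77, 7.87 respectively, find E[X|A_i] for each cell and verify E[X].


For each cell A_i: E[X|A_i] = E[X*1_A_i] / P(A_i)
Step 1: E[X|A_1] = 5.13 / 0.1268 = 40.457413
Step 2: E[X|A_2] = 7.79 / 0.1901 = 40.978432
Step 3: E[X|A_3] = 2.77 / 0.338 = 8.195266
Step 4: E[X|A_4] = 7.87 / 0.3451 = 22.804984
Verification: E[X] = sum E[X*1_A_i] = 5.13 + 7.79 + 2.77 + 7.87 = 23.56


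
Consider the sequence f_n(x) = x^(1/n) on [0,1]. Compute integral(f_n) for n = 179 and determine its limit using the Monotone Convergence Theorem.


At n = 179: f_179(x) = x^(1/179).
Step 1: integral(x^(1/179), 0, 1) = [x^(1/179+1) / (1/179+1)] from 0 to 1
     = 1 / (1/179 + 1) = 1 / ((179+1)/179) = 179/(179+1)
     = 179/180 = 0.994444
Step 2: As n -> infinity, f_n(x) = x^(1/n) -> 1 for x in (0,1], and f_n is increasing in n.
By MCT, lim_n integral(f_n) = integral(lim_n f_n) = integral(1, 0, 1) = 1.
Step 3: Verify convergence: 179/180 = 0.994444 -> 1


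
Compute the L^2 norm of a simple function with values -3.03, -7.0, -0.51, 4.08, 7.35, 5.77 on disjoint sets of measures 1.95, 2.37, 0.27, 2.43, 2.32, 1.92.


Step 1: Compute |f_i|^2 for each value:
  |-3.03|^2 = 9.1809
  |-7.0|^2 = 49
  |-0.51|^2 = 0.2601
  |4.08|^2 = 16.6464
  |7.35|^2 = 54.0225
  |5.77|^2 = 33.2929
Step 2: Multiply by measures and sum:
  9.1809 * 1.95 = 17.902755
  49 * 2.37 = 116.13
  0.2601 * 0.27 = 0.070227
  16.6464 * 2.43 = 40.450752
  54.0225 * 2.32 = 125.3322
  33.2929 * 1.92 = 63.922368
Sum = 17.902755 + 116.13 + 0.070227 + 40.450752 + 125.3322 + 63.922368 = 363.808302
Step 3: Take the p-th root:
||f||_2 = (363.808302)^(1/2) = 19.07376


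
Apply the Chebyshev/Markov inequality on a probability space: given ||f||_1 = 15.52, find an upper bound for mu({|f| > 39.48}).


Chebyshev/Markov inequality: mu(|f| > eps) <= (||f||_p / eps)^p
Step 1: ||f||_1 / eps = 15.52 / 39.48 = 0.39311
Step 2: Raise to power p = 1:
  (0.39311)^1 = 0.39311
Step 3: Therefore mu(|f| > 39.48) <= 0.39311


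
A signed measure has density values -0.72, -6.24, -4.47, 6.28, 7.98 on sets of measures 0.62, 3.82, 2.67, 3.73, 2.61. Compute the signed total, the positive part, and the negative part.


Step 1: Compute signed measure on each set:
  Set 1: -0.72 * 0.62 = -0.4464
  Set 2: -6.24 * 3.82 = -23.8368
  Set 3: -4.47 * 2.67 = -11.9349
  Set 4: 6.28 * 3.73 = 23.4244
  Set 5: 7.98 * 2.61 = 20.8278
Step 2: Total signed measure = (-0.4464) + (-23.8368) + (-11.9349) + (23.4244) + (20.8278)
     = 8.0341
Step 3: Positive part mu+(X) = sum of positive contributions = 44.2522
Step 4: Negative part mu-(X) = |sum of negative contributions| = 36.2181


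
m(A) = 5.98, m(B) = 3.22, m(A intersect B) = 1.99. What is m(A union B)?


By inclusion-exclusion: m(A u B) = m(A) + m(B) - m(A n B)
= 5.98 + 3.22 - 1.99
= 7.21


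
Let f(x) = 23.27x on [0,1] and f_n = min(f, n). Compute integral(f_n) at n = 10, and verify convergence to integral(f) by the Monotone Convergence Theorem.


f(x) = 23.27x on [0,1]; f_n(x) = min(23.27x, n). At n = 10:
Step 1: f(x) reaches 10 at x = 10/23.27 = 0.429738
Step 2: integral(f_10) = integral(23.27x, 0, 0.429738) + integral(10, 0.429738, 1)
       = 23.27*0.429738^2/2 + 10*(1 - 0.429738)
       = 2.148689 + 5.702621
       = 7.851311
Step 3: As n -> infinity, f_n increases to f, so by MCT integral(f_n) -> integral(f) = 23.27/2 = 11.635.
Convergence: integral(f_10) = 7.851311 -> 11.635 as n -> infinity


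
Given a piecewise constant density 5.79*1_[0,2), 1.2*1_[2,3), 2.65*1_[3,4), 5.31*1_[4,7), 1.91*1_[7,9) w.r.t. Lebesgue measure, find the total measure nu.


Integrate each piece of the Radon-Nikodym derivative:
Step 1: integral_0^2 5.79 dx = 5.79*(2-0) = 5.79*2 = 11.58
Step 2: integral_2^3 1.2 dx = 1.2*(3-2) = 1.2*1 = 1.2
Step 3: integral_3^4 2.65 dx = 2.65*(4-3) = 2.65*1 = 2.65
Step 4: integral_4^7 5.31 dx = 5.31*(7-4) = 5.31*3 = 15.93
Step 5: integral_7^9 1.91 dx = 1.91*(9-7) = 1.91*2 = 3.82
Total: 11.58 + 1.2 + 2.65 + 15.93 + 3.82 = 35.18


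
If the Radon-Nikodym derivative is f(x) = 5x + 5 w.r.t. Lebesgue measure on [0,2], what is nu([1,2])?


nu(A) = integral_A (dnu/dmu) dmu = integral_1^2 (5x + 5) dx
Step 1: Antiderivative F(x) = (5/2)x^2 + 5x
Step 2: F(2) = (5/2)*2^2 + 5*2 = 10 + 10 = 20
Step 3: F(1) = (5/2)*1^2 + 5*1 = 2.5 + 5 = 7.5
Step 4: nu([1,2]) = F(2) - F(1) = 20 - 7.5 = 12.5


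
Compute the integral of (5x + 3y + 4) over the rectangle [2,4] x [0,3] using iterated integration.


By Fubini, integrate in x first, then y.
Step 1: Fix y, integrate over x in [2,4]:
  integral(5x + 3y + 4, x=2..4)
  = 5*(4^2 - 2^2)/2 + (3y + 4)*(4 - 2)
  = 30 + (3y + 4)*2
  = 30 + 6y + 8
  = 38 + 6y
Step 2: Integrate over y in [0,3]:
  integral(38 + 6y, y=0..3)
  = 38*3 + 6*(3^2 - 0^2)/2
  = 114 + 27
  = 141


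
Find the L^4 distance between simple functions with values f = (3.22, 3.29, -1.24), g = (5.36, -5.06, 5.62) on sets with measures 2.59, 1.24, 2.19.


Step 1: Compute differences f_i - g_i:
  3.22 - 5.36 = -2.14
  3.29 - -5.06 = 8.35
  -1.24 - 5.62 = -6.86
Step 2: Compute |diff|^4 * measure for each set:
  |-2.14|^4 * 2.59 = 20.972736 * 2.59 = 54.319387
  |8.35|^4 * 1.24 = 4861.227006 * 1.24 = 6027.921488
  |-6.86|^4 * 2.19 = 2214.605952 * 2.19 = 4849.987035
Step 3: Sum = 10932.22791
Step 4: ||f-g||_4 = (10932.22791)^(1/4) = 10.225326


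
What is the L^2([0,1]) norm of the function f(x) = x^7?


Step 1: ||f||_2 = (integral_0^1 |x^7|^2 dx)^(1/2)
     = (integral_0^1 x^14 dx)^(1/2)
Step 2: integral_0^1 x^14 dx = [x^15/(15)] from 0 to 1 = 1^15/15
     = 1/15 = 0.066667
Step 3: ||f||_2 = (0.066667)^(1/2) = 0.258199


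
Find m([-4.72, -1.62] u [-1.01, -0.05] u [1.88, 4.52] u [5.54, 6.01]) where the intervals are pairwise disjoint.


For pairwise disjoint intervals, m(union) = sum of lengths.
= (-1.62 - -4.72) + (-0.05 - -1.01) + (4.52 - 1.88) + (6.01 - 5.54)
= 3.1 + 0.96 + 2.64 + 0.47
= 7.17


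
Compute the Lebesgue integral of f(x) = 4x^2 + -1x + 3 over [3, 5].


The Lebesgue integral of a Riemann-integrable function agrees with the Riemann integral.
Antiderivative F(x) = (4/3)x^3 + (-1/2)x^2 + 3x
F(5) = (4/3)*5^3 + (-1/2)*5^2 + 3*5
     = (4/3)*125 + (-1/2)*25 + 3*5
     = 166.666667 + -12.5 + 15
     = 169.166667
F(3) = 40.5
Integral = F(5) - F(3) = 169.166667 - 40.5 = 128.666667


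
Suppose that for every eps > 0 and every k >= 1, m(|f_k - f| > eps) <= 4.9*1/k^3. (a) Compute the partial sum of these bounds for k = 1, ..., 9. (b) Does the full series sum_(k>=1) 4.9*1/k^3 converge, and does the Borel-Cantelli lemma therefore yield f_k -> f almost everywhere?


Step 1: List the terms 4.9*1/k^3 for k = 1 to 9:
  k=1: 4.9
  k=2: 0.6125
  k=3: 0.181481
  k=4: 0.076563
  k=5: 0.0392
  k=6: 0.022685
  k=7: 0.014286
  k=8: 0.00957
  k=9: 0.006722
Step 2: Partial sum = 4.9 + 0.6125 + 0.181481 + 0.076563 + 0.0392 + 0.022685 + 0.014286 + 0.00957 + 0.006722
     = 5.863007
Step 3: The full series sum_(k>=1) 4.9*1/k^3 converges (p-series with p = 3 > 1; a constant multiple of a convergent series converges).
Step 4: Fix eps > 0. Since sum_k m(|f_k - f| > eps) < infinity, the Borel-Cantelli lemma gives
        m(limsup_k {|f_k - f| > eps}) = 0, i.e. for a.e. x, |f_k(x) - f(x)| <= eps for all large k.
        Applying this with eps = 1/j for j = 1, 2, ... and intersecting the countably many full-measure sets,
        for a.e. x we get limsup_k |f_k(x) - f(x)| <= 1/j for every j, hence f_k -> f almost everywhere.
Conclusion: series converges; Borel-Cantelli yields f_k -> f a.e.


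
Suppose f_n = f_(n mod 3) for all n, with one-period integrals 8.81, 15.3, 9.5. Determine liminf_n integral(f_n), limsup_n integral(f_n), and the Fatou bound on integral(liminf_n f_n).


The sequence (integral(f_n)) is periodic with period 3, repeating the values 8.81, 15.3, 9.5 indefinitely.
Step 1: For a periodic sequence, every tail (a_m, a_(m+1), ...) contains all 3 period values infinitely often.
Step 2: Hence inf of every tail = min of the period values = min(8.81, 15.3, 9.5) = 8.81.
        liminf_n integral(f_n) = sup over m of (inf of tail from m) = 8.81.
Step 3: Similarly sup of every tail = max of the period values = 15.3.
        limsup_n integral(f_n) = 15.3.
Step 4: Fatou's lemma: integral(liminf_n f_n) <= liminf_n integral(f_n) = 8.81.
        So the integral of the pointwise liminf is at most 8.81.


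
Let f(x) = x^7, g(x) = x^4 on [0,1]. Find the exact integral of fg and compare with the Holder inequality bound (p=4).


Step 1: Exact integral of f*g = integral(x^11, 0, 1) = 1/12
     = 0.083333
Step 2: Holder bound with p=4, q=1.333333:
  ||f||_p = (integral x^28 dx)^(1/4) = (1/29)^(1/4) = 0.430924
  ||g||_q = (integral x^5.333333 dx)^(1/1.333333) = (1/6.333333)^(1/1.333333) = 0.250482
Step 3: Holder bound = ||f||_p * ||g||_q = 0.430924 * 0.250482 = 0.107938
Verification: 0.083333 <= 0.107938 (Holder holds)


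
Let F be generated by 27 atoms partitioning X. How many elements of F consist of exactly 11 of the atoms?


Each element of F is a union of some subset of the 27 atoms.
Elements that are unions of exactly 11 atoms correspond to 11-element subsets of the 27 atoms.
Count = C(27, 11) = 27! / (11! * 16!) = 13037895.


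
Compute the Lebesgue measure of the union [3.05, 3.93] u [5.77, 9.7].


For pairwise disjoint intervals, m(union) = sum of lengths.
= (3.93 - 3.05) + (9.7 - 5.77)
= 0.88 + 3.93
= 4.81


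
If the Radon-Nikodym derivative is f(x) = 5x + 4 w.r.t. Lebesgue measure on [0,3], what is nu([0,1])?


nu(A) = integral_A (dnu/dmu) dmu = integral_0^1 (5x + 4) dx
Step 1: Antiderivative F(x) = (5/2)x^2 + 4x
Step 2: F(1) = (5/2)*1^2 + 4*1 = 2.5 + 4 = 6.5
Step 3: F(0) = (5/2)*0^2 + 4*0 = 0.0 + 0 = 0.0
Step 4: nu([0,1]) = F(1) - F(0) = 6.5 - 0.0 = 6.5


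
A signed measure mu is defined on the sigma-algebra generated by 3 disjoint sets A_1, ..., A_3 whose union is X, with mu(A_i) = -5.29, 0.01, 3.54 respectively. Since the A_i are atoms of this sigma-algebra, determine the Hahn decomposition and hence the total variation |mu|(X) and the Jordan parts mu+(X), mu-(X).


Step 1: Every measurable set is a union of atoms (the cells / points), so a Hahn decomposition is
  obtained by grouping atoms by sign: P = union of atoms with mu > 0, N = union of the remaining atoms.
  Atoms in P (indices): 2, 3;  atoms in N (indices): 1
  Positive values: 0.01, 3.54
  Negative values: -5.29
Step 2: mu+(X) = mu(P) = sum of positive atom values = 3.55
Step 3: mu-(X) = -mu(N) = sum of |negative atom values| = 5.29
Step 4: |mu|(X) = mu+(X) + mu-(X) = 3.55 + 5.29 = 8.84


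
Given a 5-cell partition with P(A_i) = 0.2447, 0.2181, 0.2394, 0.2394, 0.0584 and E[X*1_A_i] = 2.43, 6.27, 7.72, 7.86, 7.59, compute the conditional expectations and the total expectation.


For each cell A_i: E[X|A_i] = E[X*1_A_i] / P(A_i)
Step 1: E[X|A_1] = 2.43 / 0.2447 = 9.930527
Step 2: E[X|A_2] = 6.27 / 0.2181 = 28.748281
Step 3: E[X|A_3] = 7.72 / 0.2394 = 32.247285
Step 4: E[X|A_4] = 7.86 / 0.2394 = 32.83208
Step 5: E[X|A_5] = 7.59 / 0.0584 = 129.965753
Verification: E[X] = sum E[X*1_A_i] = 2.43 + 6.27 + 7.72 + 7.86 + 7.59 = 31.87


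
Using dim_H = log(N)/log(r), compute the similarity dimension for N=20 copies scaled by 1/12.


For a self-similar set with N copies scaled by 1/r:
dim_H = log(N)/log(r) = log(20)/log(12)
= 2.995732/2.484907
= 1.205571


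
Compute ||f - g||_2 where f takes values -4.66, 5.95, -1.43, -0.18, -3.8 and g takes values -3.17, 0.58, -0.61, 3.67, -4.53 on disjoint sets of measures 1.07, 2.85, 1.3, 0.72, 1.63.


Step 1: Compute differences f_i - g_i:
  -4.66 - -3.17 = -1.49
  5.95 - 0.58 = 5.37
  -1.43 - -0.61 = -0.82
  -0.18 - 3.67 = -3.85
  -3.8 - -4.53 = 0.73
Step 2: Compute |diff|^2 * measure for each set:
  |-1.49|^2 * 1.07 = 2.2201 * 1.07 = 2.375507
  |5.37|^2 * 2.85 = 28.8369 * 2.85 = 82.185165
  |-0.82|^2 * 1.3 = 0.6724 * 1.3 = 0.87412
  |-3.85|^2 * 0.72 = 14.8225 * 0.72 = 10.6722
  |0.73|^2 * 1.63 = 0.5329 * 1.63 = 0.868627
Step 3: Sum = 96.975619
Step 4: ||f-g||_2 = (96.975619)^(1/2) = 9.84762


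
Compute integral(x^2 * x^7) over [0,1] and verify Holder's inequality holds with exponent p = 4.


Step 1: Exact integral of f*g = integral(x^9, 0, 1) = 1/10
     = 0.1
Step 2: Holder bound with p=4, q=1.333333:
  ||f||_p = (integral x^8 dx)^(1/4) = (1/9)^(1/4) = 0.57735
  ||g||_q = (integral x^9.333333 dx)^(1/1.333333) = (1/10.333333)^(1/1.333333) = 0.173508
Step 3: Holder bound = ||f||_p * ||g||_q = 0.57735 * 0.173508 = 0.100175
Verification: 0.1 <= 0.100175 (Holder holds)


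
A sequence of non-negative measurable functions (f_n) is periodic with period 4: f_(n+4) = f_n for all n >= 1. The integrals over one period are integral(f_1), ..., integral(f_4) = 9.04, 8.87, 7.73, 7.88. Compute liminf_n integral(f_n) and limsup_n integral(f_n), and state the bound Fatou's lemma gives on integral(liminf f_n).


The sequence (integral(f_n)) is periodic with period 4, repeating the values 9.04, 8.87, 7.73, 7.88 indefinitely.
Step 1: For a periodic sequence, every tail (a_m, a_(m+1), ...) contains all 4 period values infinitely often.
Step 2: Hence inf of every tail = min of the period values = min(9.04, 8.87, 7.73, 7.88) = 7.73.
        liminf_n integral(f_n) = sup over m of (inf of tail from m) = 7.73.
Step 3: Similarly sup of every tail = max of the period values = 9.04.
        limsup_n integral(f_n) = 9.04.
Step 4: Fatou's lemma: integral(liminf_n f_n) <= liminf_n integral(f_n) = 7.73.
        So the integral of the pointwise liminf is at most 7.73.


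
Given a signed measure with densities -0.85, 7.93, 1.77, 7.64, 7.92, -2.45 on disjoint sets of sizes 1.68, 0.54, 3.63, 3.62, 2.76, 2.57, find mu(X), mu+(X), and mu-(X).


Step 1: Compute signed measure on each set:
  Set 1: -0.85 * 1.68 = -1.428
  Set 2: 7.93 * 0.54 = 4.2822
  Set 3: 1.77 * 3.63 = 6.4251
  Set 4: 7.64 * 3.62 = 27.6568
  Set 5: 7.92 * 2.76 = 21.8592
  Set 6: -2.45 * 2.57 = -6.2965
Step 2: Total signed measure = (-1.428) + (4.2822) + (6.4251) + (27.6568) + (21.8592) + (-6.2965)
     = 52.4988
Step 3: Positive part mu+(X) = sum of positive contributions = 60.2233
Step 4: Negative part mu-(X) = |sum of negative contributions| = 7.7245


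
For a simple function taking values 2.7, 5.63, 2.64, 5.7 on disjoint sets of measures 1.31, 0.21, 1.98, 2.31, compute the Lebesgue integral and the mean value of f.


Step 1: Integral = sum(value_i * measure_i)
= 2.7*1.31 + 5.63*0.21 + 2.64*1.98 + 5.7*2.31
= 3.537 + 1.1823 + 5.2272 + 13.167
= 23.1135
Step 2: Total measure of domain = 1.31 + 0.21 + 1.98 + 2.31 = 5.81
Step 3: Average value = 23.1135 / 5.81 = 3.978227


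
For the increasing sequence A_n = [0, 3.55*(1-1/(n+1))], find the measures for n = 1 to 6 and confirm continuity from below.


By continuity of measure from below: if A_n increases to A, then m(A_n) -> m(A).
Here A = [0, 3.55], so m(A) = 3.55
Step 1: a_1 = 3.55*(1 - 1/2) = 1.775, m(A_1) = 1.775
Step 2: a_2 = 3.55*(1 - 1/3) = 2.3667, m(A_2) = 2.3667
Step 3: a_3 = 3.55*(1 - 1/4) = 2.6625, m(A_3) = 2.6625
Step 4: a_4 = 3.55*(1 - 1/5) = 2.84, m(A_4) = 2.84
Step 5: a_5 = 3.55*(1 - 1/6) = 2.9583, m(A_5) = 2.9583
Step 6: a_6 = 3.55*(1 - 1/7) = 3.0429, m(A_6) = 3.0429
Limit: m(A_n) -> m([0,3.55]) = 3.55


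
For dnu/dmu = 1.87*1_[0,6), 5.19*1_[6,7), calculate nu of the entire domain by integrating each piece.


Integrate each piece of the Radon-Nikodym derivative:
Step 1: integral_0^6 1.87 dx = 1.87*(6-0) = 1.87*6 = 11.22
Step 2: integral_6^7 5.19 dx = 5.19*(7-6) = 5.19*1 = 5.19
Total: 11.22 + 5.19 = 16.41


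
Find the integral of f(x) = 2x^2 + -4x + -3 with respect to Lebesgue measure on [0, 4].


The Lebesgue integral of a Riemann-integrable function agrees with the Riemann integral.
Antiderivative F(x) = (2/3)x^3 + (-4/2)x^2 + -3x
F(4) = (2/3)*4^3 + (-4/2)*4^2 + -3*4
     = (2/3)*64 + (-4/2)*16 + -3*4
     = 42.666667 + -32 + -12
     = -1.333333
F(0) = 0.0
Integral = F(4) - F(0) = -1.333333 - 0.0 = -1.333333


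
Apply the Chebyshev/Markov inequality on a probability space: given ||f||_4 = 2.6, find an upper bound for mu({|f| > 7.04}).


Chebyshev/Markov inequality: mu(|f| > eps) <= (||f||_p / eps)^p
Step 1: ||f||_4 / eps = 2.6 / 7.04 = 0.369318
Step 2: Raise to power p = 4:
  (0.369318)^4 = 0.018604
Step 3: Therefore mu(|f| > 7.04) <= 0.018604


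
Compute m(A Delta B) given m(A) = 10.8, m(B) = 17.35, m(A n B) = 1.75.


m(A Delta B) = m(A) + m(B) - 2*m(A n B)
= 10.8 + 17.35 - 2*1.75
= 10.8 + 17.35 - 3.5
= 24.65


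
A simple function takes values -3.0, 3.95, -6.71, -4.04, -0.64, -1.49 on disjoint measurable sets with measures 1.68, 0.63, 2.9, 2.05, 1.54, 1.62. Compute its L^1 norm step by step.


Step 1: Compute |f_i|^1 for each value:
  |-3.0|^1 = 3
  |3.95|^1 = 3.95
  |-6.71|^1 = 6.71
  |-4.04|^1 = 4.04
  |-0.64|^1 = 0.64
  |-1.49|^1 = 1.49
Step 2: Multiply by measures and sum:
  3 * 1.68 = 5.04
  3.95 * 0.63 = 2.4885
  6.71 * 2.9 = 19.459
  4.04 * 2.05 = 8.282
  0.64 * 1.54 = 0.9856
  1.49 * 1.62 = 2.4138
Sum = 5.04 + 2.4885 + 19.459 + 8.282 + 0.9856 + 2.4138 = 38.6689
Step 3: Take the p-th root:
||f||_1 = (38.6689)^(1/1) = 38.6689
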